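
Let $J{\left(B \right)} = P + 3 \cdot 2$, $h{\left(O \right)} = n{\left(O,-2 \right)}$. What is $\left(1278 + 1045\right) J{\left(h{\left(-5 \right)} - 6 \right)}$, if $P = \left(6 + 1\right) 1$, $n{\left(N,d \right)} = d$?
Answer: $30199$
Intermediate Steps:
$h{\left(O \right)} = -2$
$P = 7$ ($P = 7 \cdot 1 = 7$)
$J{\left(B \right)} = 13$ ($J{\left(B \right)} = 7 + 3 \cdot 2 = 7 + 6 = 13$)
$\left(1278 + 1045\right) J{\left(h{\left(-5 \right)} - 6 \right)} = \left(1278 + 1045\right) 13 = 2323 \cdot 13 = 30199$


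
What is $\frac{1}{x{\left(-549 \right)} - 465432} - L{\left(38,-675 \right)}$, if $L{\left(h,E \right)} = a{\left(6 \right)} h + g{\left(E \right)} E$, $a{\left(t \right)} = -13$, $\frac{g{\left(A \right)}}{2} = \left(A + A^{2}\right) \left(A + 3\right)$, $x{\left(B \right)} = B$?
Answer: $- \frac{192324636127645387}{465981} \approx -4.1273 \cdot 10^{11}$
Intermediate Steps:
$g{\left(A \right)} = 2 \left(3 + A\right) \left(A + A^{2}\right)$ ($g{\left(A \right)} = 2 \left(A + A^{2}\right) \left(A + 3\right) = 2 \left(A + A^{2}\right) \left(3 + A\right) = 2 \left(3 + A\right) \left(A + A^{2}\right)$)
$L{\left(h,E \right)} = - 13 h + 2 E^{2} \left(3 + E^{2} + 4 E\right)$ ($L{\left(h,E \right)} = - 13 h + 2 E \left(3 + E^{2} + 4 E\right) E = - 13 h + 2 E^{2} \left(3 + E^{2} + 4 E\right)$)
$\frac{1}{x{\left(-549 \right)} - 465432} - L{\left(38,-675 \right)} = \frac{1}{-549 - 465432} - \left(\left(-13\right) 38 + 2 \left(-675\right)^{2} \left(3 + \left(-675\right)^{2} + 4 \left(-675\right)\right)\right) = \frac{1}{-465981} - \left(-494 + 2 \cdot 455625 \left(3 + 455625 - 2700\right)\right) = - \frac{1}{465981} - \left(-494 + 2 \cdot 455625 \cdot 452928\right) = - \frac{1}{465981} - \left(-494 + 412730640000\right) = - \frac{1}{465981} - 412730639506 = - \frac{192324636127645387}{465981}$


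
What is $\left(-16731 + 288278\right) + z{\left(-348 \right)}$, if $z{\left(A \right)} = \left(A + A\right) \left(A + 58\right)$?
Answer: $473387$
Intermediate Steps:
$z{\left(A \right)} = 2 A \left(58 + A\right)$
$\left(-16731 + 288278\right) + z{\left(-348 \right)} = \left(-16731 + 288278\right) + 2 \left(-348\right) \left(58 - 348\right) = 271547 + 2 \left(-348\right) \left(-290\right) = 271547 + 201840 = 473387$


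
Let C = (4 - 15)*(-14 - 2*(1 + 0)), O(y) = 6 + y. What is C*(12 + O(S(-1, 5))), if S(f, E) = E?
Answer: 4048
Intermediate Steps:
C = 176 (C = -11*(-14 - 2*1) = -11*(-14 - 2) = -11*(-16) = 176)
C*(12 + O(S(-1, 5))) = 176*(12 + (6 + 5)) = 176*(12 + 11) = 176*23 = 4048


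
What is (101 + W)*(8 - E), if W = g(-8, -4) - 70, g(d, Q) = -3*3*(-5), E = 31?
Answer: -1748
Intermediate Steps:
g(d, Q) = 45 (g(d, Q) = -9*(-5) = 45)
W = -25 (W = 45 - 70 = -25)
(101 + W)*(8 - E) = (101 - 25)*(8 - 1*31) = 76*(8 - 31) = 76*(-23) = -1748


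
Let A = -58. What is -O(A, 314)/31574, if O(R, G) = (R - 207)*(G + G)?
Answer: 83210/15787 ≈ 5.2708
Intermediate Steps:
O(R, G) = 2*G*(-207 + R) (O(R, G) = (-207 + R)*(2*G) = 2*G*(-207 + R))
-O(A, 314)/31574 = -2*314*(-207 - 58)/31574 = -2*314*(-265)/31574 = -(-166420)/31574 = -1*(-83210/15787) = 83210/15787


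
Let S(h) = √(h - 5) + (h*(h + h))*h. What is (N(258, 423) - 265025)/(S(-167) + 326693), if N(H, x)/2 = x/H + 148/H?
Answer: 307286599875382/10421694887657469 + 68375308*I*√43/10421694887657469 ≈ 0.029485 + 4.3022e-8*I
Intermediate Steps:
N(H, x) = 296/H + 2*x/H (N(H, x) = 2*(x/H + 148/H) = 2*(148/H + x/H) = 296/H + 2*x/H)
S(h) = √(-5 + h) + 2*h³ (S(h) = √(-5 + h) + (h*(2*h))*h = √(-5 + h) + (2*h²)*h = √(-5 + h) + 2*h³)
(N(258, 423) - 265025)/(S(-167) + 326693) = (2*(148 + 423)/258 - 265025)/((√(-5 - 167) + 2*(-167)³) + 326693) = (2*(1/258)*571 - 265025)/((√(-172) + 2*(-4657463)) + 326693) = (571/129 - 265025)/((2*I*√43 - 9314926) + 326693) = -34187654/(129*((-9314926 + 2*I*√43) + 326693)) = -34187654/(129*(-8988233 + 2*I*√43))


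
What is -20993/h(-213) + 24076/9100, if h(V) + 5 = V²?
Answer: 17329757/7938700 ≈ 2.1829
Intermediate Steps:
h(V) = -5 + V²
-20993/h(-213) + 24076/9100 = -20993/(-5 + (-213)²) + 24076/9100 = -20993/(-5 + 45369) + 24076*(1/9100) = -20993/45364 + 463/175 = 17329757/7938700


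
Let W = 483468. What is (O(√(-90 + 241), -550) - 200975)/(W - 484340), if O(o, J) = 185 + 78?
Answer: 25089/109 ≈ 230.17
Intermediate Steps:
O(o, J) = 263
(O(√(-90 + 241), -550) - 200975)/(W - 484340) = (263 - 200975)/(483468 - 484340) = -200712/(-872) = -200712*(-1/872) = 25089/109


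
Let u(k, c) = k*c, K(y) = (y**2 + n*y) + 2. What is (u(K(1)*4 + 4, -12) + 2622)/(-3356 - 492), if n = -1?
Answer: -1239/1924 ≈ -0.64397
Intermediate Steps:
K(y) = 2 + y**2 - y (K(y) = (y**2 - y) + 2 = 2 + y**2 - y)
u(k, c) = c*k
(u(K(1)*4 + 4, -12) + 2622)/(-3356 - 492) = (-12*((2 + 1**2 - 1*1)*4 + 4) + 2622)/(-3356 - 492) = (-12*((2 + 1 - 1)*4 + 4) + 2622)/(-3848) = (-12*(2*4 + 4) + 2622)*(-1/3848) = (-12*(8 + 4) + 2622)*(-1/3848) = (-12*12 + 2622)*(-1/3848) = (-144 + 2622)*(-1/3848) = 2478*(-1/3848) = -1239/1924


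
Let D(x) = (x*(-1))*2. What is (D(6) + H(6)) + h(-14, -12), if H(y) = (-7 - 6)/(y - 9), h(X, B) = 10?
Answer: 7/3 ≈ 2.3333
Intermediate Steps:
D(x) = -2*x (D(x) = -x*2 = -2*x)
H(y) = -13/(-9 + y)
(D(6) + H(6)) + h(-14, -12) = (-2*6 - 13/(-9 + 6)) + 10 = (-12 - 13/(-3)) + 10 = (-12 - 13*(-⅓)) + 10 = (-12 + 13/3) + 10 = -23/3 + 10 = 7/3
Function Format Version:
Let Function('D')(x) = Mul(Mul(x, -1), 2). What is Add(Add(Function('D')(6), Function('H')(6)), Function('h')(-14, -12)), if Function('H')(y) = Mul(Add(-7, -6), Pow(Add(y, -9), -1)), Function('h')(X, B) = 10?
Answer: Rational(7, 3) ≈ 2.3333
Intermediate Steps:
Function('D')(x) = Mul(-2, x) (Function('D')(x) = Mul(Mul(-1, x), 2) = Mul(-2, x))
Function('H')(y) = Mul(-13, Pow(Add(-9, y), -1))
Add(Add(Function('D')(6), Function('H')(6)), Function('h')(-14, -12)) = Add(Add(Mul(-2, 6), Mul(-13, Pow(Add(-9, 6), -1))), 10) = Add(Add(-12, Mul(-13, Pow(-3, -1))), 10) = Add(Add(-12, Mul(-13, Rational(-1, 3))), 10) = Add(Add(-12, Rational(13, 3)), 10) = Add(Rational(-23, 3), 10) = Rational(7, 3)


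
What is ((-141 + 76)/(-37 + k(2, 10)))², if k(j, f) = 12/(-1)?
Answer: 4225/2401 ≈ 1.7597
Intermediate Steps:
k(j, f) = -12 (k(j, f) = 12*(-1) = -12)
((-141 + 76)/(-37 + k(2, 10)))² = ((-141 + 76)/(-37 - 12))² = (-65/(-49))² = (-65*(-1/49))² = (65/49)² = 4225/2401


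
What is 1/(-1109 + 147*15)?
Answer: 1/1096 ≈ 0.00091241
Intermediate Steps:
1/(-1109 + 147*15) = 1/(-1109 + 2205) = 1/1096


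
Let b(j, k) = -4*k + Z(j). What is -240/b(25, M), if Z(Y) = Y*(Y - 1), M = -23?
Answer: -60/173 ≈ -0.34682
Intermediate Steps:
Z(Y) = Y*(-1 + Y)
b(j, k) = -4*k + j*(-1 + j)
-240/b(25, M) = -240/(-4*(-23) + 25*(-1 + 25)) = -240/(92 + 25*24) = -240/(92 + 600) = -240/692 = -240*1/692 = -60/173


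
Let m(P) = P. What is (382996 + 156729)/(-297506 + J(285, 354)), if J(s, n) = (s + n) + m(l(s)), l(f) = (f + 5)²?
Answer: -539725/212767 ≈ -2.5367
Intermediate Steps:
l(f) = (5 + f)²
J(s, n) = n + s + (5 + s)² (J(s, n) = (s + n) + (5 + s)² = (n + s) + (5 + s)² = n + s + (5 + s)²)
(382996 + 156729)/(-297506 + J(285, 354)) = (382996 + 156729)/(-297506 + (354 + 285 + (5 + 285)²)) = 539725/(-297506 + (354 + 285 + 290²)) = 539725/(-297506 + (354 + 285 + 84100)) = 539725/(-297506 + 84739) = 539725/(-212767) = 539725*(-1/212767) = -539725/212767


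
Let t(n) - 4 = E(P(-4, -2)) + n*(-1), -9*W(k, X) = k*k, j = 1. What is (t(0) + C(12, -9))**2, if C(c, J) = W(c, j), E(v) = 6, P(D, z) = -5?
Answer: 36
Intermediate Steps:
W(k, X) = -k**2/9 (W(k, X) = -k*k/9 = -k**2/9)
C(c, J) = -c**2/9
t(n) = 10 - n (t(n) = 4 + (6 + n*(-1)) = 4 + (6 - n) = 10 - n)
(t(0) + C(12, -9))**2 = ((10 - 1*0) - 1/9*12**2)**2 = ((10 + 0) - 1/9*144)**2 = (10 - 16)**2 = (-6)**2 = 36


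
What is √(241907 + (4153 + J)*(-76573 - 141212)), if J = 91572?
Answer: I*√20847227218 ≈ 1.4439e+5*I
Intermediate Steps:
√(241907 + (4153 + J)*(-76573 - 141212)) = √(241907 + (4153 + 91572)*(-76573 - 141212)) = √(241907 + 95725*(-217785)) = √(241907 - 20847469125) = √(-20847227218) = I*√20847227218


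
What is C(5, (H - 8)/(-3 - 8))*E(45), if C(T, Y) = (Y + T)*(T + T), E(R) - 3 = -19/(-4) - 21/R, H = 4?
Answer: 25783/66 ≈ 390.65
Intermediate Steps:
E(R) = 31/4 - 21/R (E(R) = 3 + (-19/(-4) - 21/R) = 3 + (-19*(-¼) - 21/R) = 3 + (19/4 - 21/R) = 31/4 - 21/R)
C(T, Y) = 2*T*(T + Y) (C(T, Y) = (T + Y)*(2*T) = 2*T*(T + Y))
C(5, (H - 8)/(-3 - 8))*E(45) = (2*5*(5 + (4 - 8)/(-3 - 8)))*(31/4 - 21/45) = (2*5*(5 - 4/(-11)))*(31/4 - 21*1/45) = (2*5*(5 - 4*(-1/11)))*(31/4 - 7/15) = (2*5*(5 + 4/11))*(437/60) = (2*5*(59/11))*(437/60) = (590/11)*(437/60) = 25783/66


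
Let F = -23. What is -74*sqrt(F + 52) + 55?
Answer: 55 - 74*sqrt(29) ≈ -343.50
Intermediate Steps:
-74*sqrt(F + 52) + 55 = -74*sqrt(-23 + 52) + 55 = -74*sqrt(29) + 55 = 55 - 74*sqrt(29)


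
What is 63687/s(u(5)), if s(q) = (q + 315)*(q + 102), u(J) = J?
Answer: 63687/34240 ≈ 1.8600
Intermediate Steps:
s(q) = (102 + q)*(315 + q) (s(q) = (315 + q)*(102 + q) = (102 + q)*(315 + q))
63687/s(u(5)) = 63687/(32130 + 5² + 417*5) = 63687/(32130 + 25 + 2085) = 63687/34240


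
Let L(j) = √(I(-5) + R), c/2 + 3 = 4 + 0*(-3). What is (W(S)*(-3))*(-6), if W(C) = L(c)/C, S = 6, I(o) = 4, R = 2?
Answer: 3*√6 ≈ 7.3485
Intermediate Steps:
c = 2 (c = -6 + 2*(4 + 0*(-3)) = -6 + 2*(4 + 0) = -6 + 2*4 = -6 + 8 = 2)
L(j) = √6 (L(j) = √(4 + 2) = √6)
W(C) = √6/C
(W(S)*(-3))*(-6) = ((√6/6)*(-3))*(-6) = -√6/2*(-6) = 3*√6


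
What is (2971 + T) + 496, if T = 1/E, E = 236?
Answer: 818213/236 ≈ 3467.0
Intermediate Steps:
T = 1/236 ≈ 0.0042373
(2971 + T) + 496 = (2971 + 1/236) + 496 = 701157/236 + 496 = 818213/236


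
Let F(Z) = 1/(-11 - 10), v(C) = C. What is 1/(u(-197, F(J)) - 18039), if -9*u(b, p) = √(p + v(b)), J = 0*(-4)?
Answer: -30684339/553514795359 + 9*I*√86898/553514795359 ≈ -5.5435e-5 + 4.7931e-9*I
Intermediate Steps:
J = 0
F(Z) = -1/21 (F(Z) = 1/(-21) = -1/21)
u(b, p) = -√(b + p)/9 (u(b, p) = -√(p + b)/9 = -√(b + p)/9)
1/(u(-197, F(J)) - 18039) = 1/(-√(-197 - 1/21)/9 - 18039) = 1/(-I*√86898/189 - 18039) = 1/(-18039 - I*√86898/189)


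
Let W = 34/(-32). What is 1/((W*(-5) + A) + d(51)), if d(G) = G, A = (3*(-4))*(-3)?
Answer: 16/1477 ≈ 0.010833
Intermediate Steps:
W = -17/16 (W = 34*(-1/32) = -17/16 ≈ -1.0625)
A = 36 (A = -12*(-3) = 36)
1/((W*(-5) + A) + d(51)) = 1/((-17/16*(-5) + 36) + 51) = 1/((85/16 + 36) + 51) = 1/(661/16 + 51) = 1/(1477/16) = 16/1477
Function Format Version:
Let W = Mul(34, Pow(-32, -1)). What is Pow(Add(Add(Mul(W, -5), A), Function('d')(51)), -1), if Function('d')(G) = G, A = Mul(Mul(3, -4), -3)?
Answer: Rational(16, 1477) ≈ 0.010833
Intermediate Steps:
W = Rational(-17, 16) (W = Mul(34, Rational(-1, 32)) = Rational(-17, 16) ≈ -1.0625)
A = 36 (A = Mul(-12, -3) = 36)
Pow(Add(Add(Mul(W, -5), A), Function('d')(51)), -1) = Pow(Add(Add(Mul(Rational(-17, 16), -5), 36), 51), -1) = Pow(Add(Add(Rational(85, 16), 36), 51), -1) = Pow(Add(Rational(661, 16), 51), -1) = Pow(Rational(1477, 16), -1) = Rational(16, 1477)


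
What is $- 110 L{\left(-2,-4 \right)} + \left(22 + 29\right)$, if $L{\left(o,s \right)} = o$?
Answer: $271$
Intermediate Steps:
$- 110 L{\left(-2,-4 \right)} + \left(22 + 29\right) = \left(-110\right) \left(-2\right) + \left(22 + 29\right) = 220 + 51 = 271$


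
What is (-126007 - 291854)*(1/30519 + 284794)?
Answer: -403543600451323/3391 ≈ -1.1900e+11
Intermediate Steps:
(-126007 - 291854)*(1/30519 + 284794) = -417861*(1/30519 + 284794) = -417861*8691628087/30519 = -403543600451323/3391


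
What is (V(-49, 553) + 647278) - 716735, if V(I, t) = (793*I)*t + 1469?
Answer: -21555909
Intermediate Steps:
V(I, t) = 1469 + 793*I*t (V(I, t) = 793*I*t + 1469 = 1469 + 793*I*t)
(V(-49, 553) + 647278) - 716735 = ((1469 + 793*(-49)*553) + 647278) - 716735 = ((1469 - 21487921) + 647278) - 716735 = (-21486452 + 647278) - 716735 = -20839174 - 716735 = -21555909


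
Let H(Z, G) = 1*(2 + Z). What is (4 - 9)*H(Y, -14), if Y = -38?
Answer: 180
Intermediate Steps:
H(Z, G) = 2 + Z
(4 - 9)*H(Y, -14) = (4 - 9)*(2 - 38) = -5*(-36) = 180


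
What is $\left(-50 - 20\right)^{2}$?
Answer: $4900$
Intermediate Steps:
$\left(-50 - 20\right)^{2} = \left(-70\right)^{2} = 4900$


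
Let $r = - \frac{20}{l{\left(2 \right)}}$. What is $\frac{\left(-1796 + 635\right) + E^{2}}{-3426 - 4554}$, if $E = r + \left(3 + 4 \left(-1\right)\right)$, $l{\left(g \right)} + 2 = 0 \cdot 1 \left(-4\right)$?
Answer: $\frac{18}{133} \approx 0.13534$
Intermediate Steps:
$l{\left(g \right)} = -2$ ($l{\left(g \right)} = -2 + 0 \cdot 1 \left(-4\right) = -2 + 0 \left(-4\right) = -2 + 0 = -2$)
$r = 10$ ($r = - \frac{20}{-2} = \left(-20\right) \left(- \frac{1}{2}\right) = 10$)
$E = 9$ ($E = 10 + \left(3 + 4 \left(-1\right)\right) = 10 + \left(3 - 4\right) = 10 - 1 = 9$)
$\frac{\left(-1796 + 635\right) + E^{2}}{-3426 - 4554} = \frac{\left(-1796 + 635\right) + 9^{2}}{-3426 - 4554} = \frac{-1161 + 81}{-7980} = \left(-1080\right) \left(- \frac{1}{7980}\right) = \frac{18}{133}$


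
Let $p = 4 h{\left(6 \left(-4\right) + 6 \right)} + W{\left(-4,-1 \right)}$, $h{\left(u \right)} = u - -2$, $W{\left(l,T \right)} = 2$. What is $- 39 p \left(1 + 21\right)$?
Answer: $53196$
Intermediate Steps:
$h{\left(u \right)} = 2 + u$ ($h{\left(u \right)} = u + 2 = 2 + u$)
$p = -62$ ($p = 4 \left(2 + \left(6 \left(-4\right) + 6\right)\right) + 2 = 4 \left(2 + \left(-24 + 6\right)\right) + 2 = 4 \left(2 - 18\right) + 2 = 4 \left(-16\right) + 2 = -64 + 2 = -62$)
$- 39 p \left(1 + 21\right) = \left(-39\right) \left(-62\right) \left(1 + 21\right) = 2418 \cdot 22 = 53196$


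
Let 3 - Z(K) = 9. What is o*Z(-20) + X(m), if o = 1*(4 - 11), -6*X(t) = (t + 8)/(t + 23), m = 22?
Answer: 377/9 ≈ 41.889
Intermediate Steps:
Z(K) = -6 (Z(K) = 3 - 1*9 = 3 - 9 = -6)
X(t) = -(8 + t)/(6*(23 + t)) (X(t) = -(t + 8)/(6*(t + 23)) = -(8 + t)/(6*(23 + t)))
o = -7 (o = 1*(-7) = -7)
o*Z(-20) + X(m) = -7*(-6) + (-8 - 1*22)/(6*(23 + 22)) = 42 + (1/6)*(-8 - 22)/45 = 42 + (1/6)*(1/45)*(-30) = 42 - 1/9 = 377/9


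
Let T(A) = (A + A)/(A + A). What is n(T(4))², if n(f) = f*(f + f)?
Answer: 4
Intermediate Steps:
T(A) = 1 (T(A) = (2*A)/((2*A)) = (2*A)*(1/(2*A)) = 1)
n(f) = 2*f² (n(f) = f*(2*f) = 2*f²)
n(T(4))² = (2*1²)² = (2*1)² = 2² = 4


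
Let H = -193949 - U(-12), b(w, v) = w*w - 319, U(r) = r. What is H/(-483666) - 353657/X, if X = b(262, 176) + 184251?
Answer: -20344672475/20360403936 ≈ -0.99923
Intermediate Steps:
b(w, v) = -319 + w² (b(w, v) = w² - 319 = -319 + w²)
H = -193937 (H = -193949 - 1*(-12) = -193949 + 12 = -193937)
X = 252576 (X = (-319 + 262²) + 184251 = (-319 + 68644) + 184251 = 68325 + 184251 = 252576)
H/(-483666) - 353657/X = -193937/(-483666) - 353657/252576 = -193937*(-1/483666) - 353657*1/252576 = 193937/483666 - 353657/252576 = -20344672475/20360403936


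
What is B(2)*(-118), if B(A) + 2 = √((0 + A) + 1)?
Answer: 236 - 118*√3 ≈ 31.618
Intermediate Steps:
B(A) = -2 + √(1 + A) (B(A) = -2 + √((0 + A) + 1) = -2 + √(A + 1) = -2 + √(1 + A))
B(2)*(-118) = (-2 + √(1 + 2))*(-118) = (-2 + √3)*(-118) = 236 - 118*√3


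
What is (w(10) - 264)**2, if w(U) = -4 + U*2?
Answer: 61504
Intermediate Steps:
w(U) = -4 + 2*U
(w(10) - 264)**2 = ((-4 + 2*10) - 264)**2 = ((-4 + 20) - 264)**2 = (16 - 264)**2 = (-248)**2 = 61504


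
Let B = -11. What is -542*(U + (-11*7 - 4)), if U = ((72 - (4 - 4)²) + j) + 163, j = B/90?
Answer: -3753079/45 ≈ -83402.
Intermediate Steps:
j = -11/90 ≈ -0.12222
U = 21139/90 (U = ((72 - (4 - 4)²) - 11/90) + 163 = ((72 - 1*0²) - 11/90) + 163 = ((72 - 1*0) - 11/90) + 163 = ((72 + 0) - 11/90) + 163 = (72 - 11/90) + 163 = 6469/90 + 163 = 21139/90 ≈ 234.88)
-542*(U + (-11*7 - 4)) = -542*(21139/90 + (-11*7 - 4)) = -542*(21139/90 + (-77 - 4)) = -542*(21139/90 - 81) = -542*13849/90 = -3753079/45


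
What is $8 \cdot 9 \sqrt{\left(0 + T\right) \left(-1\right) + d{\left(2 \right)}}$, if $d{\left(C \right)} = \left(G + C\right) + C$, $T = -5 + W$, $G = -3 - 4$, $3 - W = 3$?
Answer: $72 \sqrt{2} \approx 101.82$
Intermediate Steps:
$W = 0$ ($W = 3 - 3 = 0$)
$G = -7$
$T = -5$ ($T = -5 + 0 = -5$)
$d{\left(C \right)} = -7 + 2 C$ ($d{\left(C \right)} = \left(-7 + C\right) + C = -7 + 2 C$)
$8 \cdot 9 \sqrt{\left(0 + T\right) \left(-1\right) + d{\left(2 \right)}} = 8 \cdot 9 \sqrt{\left(0 - 5\right) \left(-1\right) + \left(-7 + 2 \cdot 2\right)} = 72 \sqrt{\left(-5\right) \left(-1\right) + \left(-7 + 4\right)} = 72 \sqrt{5 - 3} = 72 \sqrt{2}$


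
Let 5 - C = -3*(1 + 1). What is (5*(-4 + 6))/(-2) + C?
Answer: 6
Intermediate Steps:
C = 11 (C = 5 - (-3)*(1 + 1) = 5 - (-3)*2 = 5 - 1*(-6) = 5 + 6 = 11)
(5*(-4 + 6))/(-2) + C = (5*(-4 + 6))/(-2) + 11 = (5*2)*(-1/2) + 11 = 10*(-1/2) + 11 = -5 + 11 = 6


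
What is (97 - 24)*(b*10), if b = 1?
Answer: 730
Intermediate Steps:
(97 - 24)*(b*10) = (97 - 24)*(1*10) = 73*10 = 730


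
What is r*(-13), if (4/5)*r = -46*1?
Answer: 1495/2 ≈ 747.50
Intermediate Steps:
r = -115/2 (r = 5*(-46*1)/4 = (5/4)*(-46) = -115/2 ≈ -57.500)
r*(-13) = -115/2*(-13) = 1495/2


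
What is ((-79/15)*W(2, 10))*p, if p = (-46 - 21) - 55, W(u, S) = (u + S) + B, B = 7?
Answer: 183122/15 ≈ 12208.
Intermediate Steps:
W(u, S) = 7 + S + u (W(u, S) = (u + S) + 7 = (S + u) + 7 = 7 + S + u)
p = -122 (p = -67 - 55 = -122)
((-79/15)*W(2, 10))*p = ((-79/15)*(7 + 10 + 2))*(-122) = (-79*1/15*19)*(-122) = -79/15*19*(-122) = -1501/15*(-122) = 183122/15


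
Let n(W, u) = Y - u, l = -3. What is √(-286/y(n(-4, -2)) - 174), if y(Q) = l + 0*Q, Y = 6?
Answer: 2*I*√177/3 ≈ 8.8694*I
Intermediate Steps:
n(W, u) = 6 - u
y(Q) = -3 (y(Q) = -3 + 0*Q = -3 + 0 = -3)
√(-286/y(n(-4, -2)) - 174) = √(-286/(-3) - 174) = √(-286*(-⅓) - 174) = √(286/3 - 174) = √(-236/3) = 2*I*√177/3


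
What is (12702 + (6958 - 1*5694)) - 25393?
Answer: -11427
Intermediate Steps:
(12702 + (6958 - 1*5694)) - 25393 = (12702 + (6958 - 5694)) - 25393 = (12702 + 1264) - 25393 = 13966 - 25393 = -11427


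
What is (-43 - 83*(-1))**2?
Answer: 1600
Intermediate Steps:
(-43 - 83*(-1))**2 = (-43 + 83)**2 = 40**2 = 1600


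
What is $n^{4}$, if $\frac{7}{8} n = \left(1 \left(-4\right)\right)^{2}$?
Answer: $\frac{268435456}{2401} \approx 1.118 \cdot 10^{5}$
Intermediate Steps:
$n = \frac{128}{7}$ ($n = \frac{8 \left(1 \left(-4\right)\right)^{2}}{7} = \frac{8 \left(-4\right)^{2}}{7} = \frac{8}{7} \cdot 16 = \frac{128}{7} \approx 18.286$)
$n^{4} = \left(\frac{128}{7}\right)^{4} = \frac{268435456}{2401}$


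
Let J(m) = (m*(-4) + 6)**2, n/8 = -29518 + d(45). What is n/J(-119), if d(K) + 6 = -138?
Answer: -59324/58081 ≈ -1.0214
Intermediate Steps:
d(K) = -144 (d(K) = -6 - 138 = -144)
n = -237296 (n = 8*(-29518 - 144) = 8*(-29662) = -237296)
J(m) = (6 - 4*m)**2 (J(m) = (-4*m + 6)**2 = (6 - 4*m)**2)
n/J(-119) = -237296*1/(4*(-3 + 2*(-119))**2) = -237296*1/(4*(-3 - 238)**2) = -237296/(4*(-241)**2) = -237296/(4*58081) = -237296/232324 = -237296*1/232324 = -59324/58081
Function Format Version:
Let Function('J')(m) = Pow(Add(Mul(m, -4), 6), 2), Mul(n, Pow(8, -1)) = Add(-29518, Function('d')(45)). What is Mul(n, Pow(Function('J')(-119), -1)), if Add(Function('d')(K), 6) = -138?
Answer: Rational(-59324, 58081) ≈ -1.0214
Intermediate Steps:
Function('d')(K) = -144 (Function('d')(K) = Add(-6, -138) = -144)
n = -237296 (n = Mul(8, Add(-29518, -144)) = Mul(8, -29662) = -237296)
Function('J')(m) = Pow(Add(6, Mul(-4, m)), 2) (Function('J')(m) = Pow(Add(Mul(-4, m), 6), 2) = Pow(Add(6, Mul(-4, m)), 2))
Mul(n, Pow(Function('J')(-119), -1)) = Mul(-237296, Pow(Mul(4, Pow(Add(-3, Mul(2, -119)), 2)), -1)) = Mul(-237296, Pow(Mul(4, Pow(Add(-3, -238), 2)), -1)) = Mul(-237296, Pow(Mul(4, Pow(-241, 2)), -1)) = Mul(-237296, Pow(Mul(4, 58081), -1)) = Mul(-237296, Pow(232324, -1)) = Mul(-237296, Rational(1, 232324)) = Rational(-59324, 58081)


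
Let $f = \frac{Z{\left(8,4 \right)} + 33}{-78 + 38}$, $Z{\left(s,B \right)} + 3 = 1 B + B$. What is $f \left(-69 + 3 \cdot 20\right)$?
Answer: $\frac{171}{20} \approx 8.55$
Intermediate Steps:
$Z{\left(s,B \right)} = -3 + 2 B$ ($Z{\left(s,B \right)} = -3 + \left(1 B + B\right) = -3 + \left(B + B\right) = -3 + 2 B$)
$f = - \frac{19}{20}$ ($f = \frac{\left(-3 + 2 \cdot 4\right) + 33}{-78 + 38} = \frac{\left(-3 + 8\right) + 33}{-40} = \left(5 + 33\right) \left(- \frac{1}{40}\right) = 38 \left(- \frac{1}{40}\right) = - \frac{19}{20} \approx -0.95$)
$f \left(-69 + 3 \cdot 20\right) = - \frac{19 \left(-69 + 3 \cdot 20\right)}{20} = - \frac{19 \left(-69 + 60\right)}{20} = \left(- \frac{19}{20}\right) \left(-9\right) = \frac{171}{20}$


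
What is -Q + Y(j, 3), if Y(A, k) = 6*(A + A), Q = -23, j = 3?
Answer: 59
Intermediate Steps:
Y(A, k) = 12*A (Y(A, k) = 6*(2*A) = 12*A)
-Q + Y(j, 3) = -1*(-23) + 12*3 = 23 + 36 = 59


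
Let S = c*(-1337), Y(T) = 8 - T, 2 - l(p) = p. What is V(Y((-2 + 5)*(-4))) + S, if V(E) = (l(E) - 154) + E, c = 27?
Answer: -36251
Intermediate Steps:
l(p) = 2 - p
S = -36099 (S = 27*(-1337) = -36099)
V(E) = -152 (V(E) = ((2 - E) - 154) + E = (-152 - E) + E = -152)
V(Y((-2 + 5)*(-4))) + S = -152 - 36099 = -36251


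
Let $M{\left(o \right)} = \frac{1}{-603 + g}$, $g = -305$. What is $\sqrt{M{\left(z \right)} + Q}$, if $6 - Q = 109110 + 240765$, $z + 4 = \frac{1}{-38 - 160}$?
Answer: $\frac{i \sqrt{72113599031}}{454} \approx 591.5 i$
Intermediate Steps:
$z = - \frac{793}{198}$ ($z = -4 + \frac{1}{-38 - 160} = -4 + \frac{1}{-198} = -4 - \frac{1}{198} = - \frac{793}{198} \approx -4.0051$)
$Q = -349869$ ($Q = 6 - \left(109110 + 240765\right) = 6 - 349875 = -349869$)
$M{\left(o \right)} = - \frac{1}{908}$ ($M{\left(o \right)} = \frac{1}{-603 - 305} = \frac{1}{-908} = - \frac{1}{908}$)
$\sqrt{M{\left(z \right)} + Q} = \sqrt{- \frac{1}{908} - 349869} = \sqrt{- \frac{317681053}{908}} = \frac{i \sqrt{72113599031}}{454}$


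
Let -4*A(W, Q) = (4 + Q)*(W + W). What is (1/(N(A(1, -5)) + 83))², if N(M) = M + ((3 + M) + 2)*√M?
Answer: 447192/3097701649 - 29392*√2/3097701649 ≈ 0.00013094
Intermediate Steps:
A(W, Q) = -W*(4 + Q)/2 (A(W, Q) = -(4 + Q)*(W + W)/4 = -(4 + Q)*2*W/4 = -W*(4 + Q)/2)
N(M) = M + √M*(5 + M) (N(M) = M + (5 + M)*√M = M + √M*(5 + M))
(1/(N(A(1, -5)) + 83))² = (1/((-½*1*(4 - 5) + (-½*1*(4 - 5))^(3/2) + 5*√(-½*1*(4 - 5))) + 83))² = (1/((-½*1*(-1) + (-½*1*(-1))^(3/2) + 5*√(-½*1*(-1))) + 83))² = (1/((½ + (½)^(3/2) + 5*√(½)) + 83))² = (1/((½ + √2/4 + 5*(√2/2)) + 83))² = (1/((½ + √2/4 + 5*√2/2) + 83))² = (1/((½ + 11*√2/4) + 83))² = (1/(167/2 + 11*√2/4))² = (167/2 + 11*√2/4)⁻²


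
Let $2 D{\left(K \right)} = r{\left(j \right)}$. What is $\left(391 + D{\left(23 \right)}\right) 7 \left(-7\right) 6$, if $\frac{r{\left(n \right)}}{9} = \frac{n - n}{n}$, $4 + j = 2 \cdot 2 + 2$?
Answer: $-114954$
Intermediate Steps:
$j = 2$ ($j = -4 + \left(2 \cdot 2 + 2\right) = -4 + \left(4 + 2\right) = -4 + 6 = 2$)
$r{\left(n \right)} = 0$ ($r{\left(n \right)} = 9 \frac{n - n}{n} = 9 \frac{0}{n} = 9 \cdot 0 = 0$)
$D{\left(K \right)} = 0$ ($D{\left(K \right)} = \frac{1}{2} \cdot 0 = 0$)
$\left(391 + D{\left(23 \right)}\right) 7 \left(-7\right) 6 = \left(391 + 0\right) 7 \left(-7\right) 6 = 391 \left(\left(-49\right) 6\right) = 391 \left(-294\right) = -114954$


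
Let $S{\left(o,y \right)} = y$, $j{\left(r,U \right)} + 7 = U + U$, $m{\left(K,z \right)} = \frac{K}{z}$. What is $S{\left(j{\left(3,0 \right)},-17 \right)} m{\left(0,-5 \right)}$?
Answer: $0$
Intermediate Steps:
$j{\left(r,U \right)} = -7 + 2 U$ ($j{\left(r,U \right)} = -7 + \left(U + U\right) = -7 + 2 U$)
$S{\left(j{\left(3,0 \right)},-17 \right)} m{\left(0,-5 \right)} = - 17 \frac{0}{-5} = - 17 \cdot 0 \left(- \frac{1}{5}\right) = \left(-17\right) 0 = 0$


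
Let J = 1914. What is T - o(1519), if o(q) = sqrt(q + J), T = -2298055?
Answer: -2298055 - sqrt(3433) ≈ -2.2981e+6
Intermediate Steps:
o(q) = sqrt(1914 + q) (o(q) = sqrt(q + 1914) = sqrt(1914 + q))
T - o(1519) = -2298055 - sqrt(1914 + 1519) = -2298055 - sqrt(3433)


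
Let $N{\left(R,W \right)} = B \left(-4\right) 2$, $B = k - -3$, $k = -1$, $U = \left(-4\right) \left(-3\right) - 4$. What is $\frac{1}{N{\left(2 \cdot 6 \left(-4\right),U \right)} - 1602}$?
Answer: $- \frac{1}{1618} \approx -0.00061805$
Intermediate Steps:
$U = 8$ ($U = 12 - 4 = 8$)
$B = 2$ ($B = -1 - -3 = -1 + 3 = 2$)
$N{\left(R,W \right)} = -16$ ($N{\left(R,W \right)} = 2 \left(-4\right) 2 = \left(-8\right) 2 = -16$)
$\frac{1}{N{\left(2 \cdot 6 \left(-4\right),U \right)} - 1602} = \frac{1}{-16 - 1602} = \frac{1}{-1618} = - \frac{1}{1618}$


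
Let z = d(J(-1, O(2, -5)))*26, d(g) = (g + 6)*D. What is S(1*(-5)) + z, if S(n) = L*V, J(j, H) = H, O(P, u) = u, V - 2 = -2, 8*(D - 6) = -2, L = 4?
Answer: 299/2 ≈ 149.50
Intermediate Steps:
D = 23/4 (D = 6 + (⅛)*(-2) = 6 - ¼ = 23/4 ≈ 5.7500)
V = 0 (V = 2 - 2 = 0)
d(g) = 69/2 + 23*g/4 (d(g) = (g + 6)*(23/4) = (6 + g)*(23/4) = 69/2 + 23*g/4)
S(n) = 0 (S(n) = 4*0 = 0)
z = 299/2 (z = (69/2 + (23/4)*(-5))*26 = (69/2 - 115/4)*26 = (23/4)*26 = 299/2 ≈ 149.50)
S(1*(-5)) + z = 0 + 299/2 = 299/2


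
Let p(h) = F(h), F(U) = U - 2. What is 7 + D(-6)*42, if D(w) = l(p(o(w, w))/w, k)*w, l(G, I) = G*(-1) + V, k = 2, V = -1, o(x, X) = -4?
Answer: 511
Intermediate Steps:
F(U) = -2 + U
p(h) = -2 + h
l(G, I) = -1 - G (l(G, I) = G*(-1) - 1 = -G - 1 = -1 - G)
D(w) = w*(-1 + 6/w) (D(w) = (-1 - (-2 - 4)/w)*w = (-1 - (-6)/w)*w = (-1 + 6/w)*w = w*(-1 + 6/w))
7 + D(-6)*42 = 7 + (6 - 1*(-6))*42 = 7 + (6 + 6)*42 = 7 + 12*42 = 7 + 504 = 511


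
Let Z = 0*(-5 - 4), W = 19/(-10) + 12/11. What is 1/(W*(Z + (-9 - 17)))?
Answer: 55/1157 ≈ 0.047537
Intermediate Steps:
W = -89/110 (W = 19*(-1/10) + 12*(1/11) = -19/10 + 12/11 = -89/110 ≈ -0.80909)
Z = 0 (Z = 0*(-9) = 0)
1/(W*(Z + (-9 - 17))) = 1/(-89*(0 + (-9 - 17))/110) = 1/(-89*(0 - 26)/110) = 1/(-89/110*(-26)) = 1/(1157/55) = 55/1157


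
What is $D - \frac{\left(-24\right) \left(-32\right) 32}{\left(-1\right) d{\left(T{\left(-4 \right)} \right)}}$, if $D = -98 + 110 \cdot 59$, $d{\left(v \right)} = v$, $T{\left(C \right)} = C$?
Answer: $248$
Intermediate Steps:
$D = 6392$ ($D = -98 + 6490 = 6392$)
$D - \frac{\left(-24\right) \left(-32\right) 32}{\left(-1\right) d{\left(T{\left(-4 \right)} \right)}} = 6392 - \frac{\left(-24\right) \left(-32\right) 32}{\left(-1\right) \left(-4\right)} = 6392 - \frac{768 \cdot 32}{4} = 6392 - 24576 \cdot \frac{1}{4} = 6392 - 6144 = 248$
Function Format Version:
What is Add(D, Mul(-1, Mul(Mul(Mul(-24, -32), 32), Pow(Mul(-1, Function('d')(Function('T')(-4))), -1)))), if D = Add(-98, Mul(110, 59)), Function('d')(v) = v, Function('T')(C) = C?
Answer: 248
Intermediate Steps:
D = 6392 (D = Add(-98, 6490) = 6392)
Add(D, Mul(-1, Mul(Mul(Mul(-24, -32), 32), Pow(Mul(-1, Function('d')(Function('T')(-4))), -1)))) = Add(6392, Mul(-1, Mul(Mul(Mul(-24, -32), 32), Pow(Mul(-1, -4), -1)))) = Add(6392, Mul(-1, Mul(Mul(768, 32), Pow(4, -1)))) = Add(6392, Mul(-1, Mul(24576, Rational(1, 4)))) = Add(6392, Mul(-1, 6144)) = Add(6392, -6144) = 248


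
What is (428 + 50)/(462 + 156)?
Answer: 239/309 ≈ 0.77346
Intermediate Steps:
(428 + 50)/(462 + 156) = 478/618 = 478*(1/618) = 239/309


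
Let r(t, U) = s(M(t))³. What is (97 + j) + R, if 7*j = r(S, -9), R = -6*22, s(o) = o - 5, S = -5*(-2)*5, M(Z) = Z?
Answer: 90880/7 ≈ 12983.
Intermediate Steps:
S = 50 (S = 10*5 = 50)
s(o) = -5 + o
r(t, U) = (-5 + t)³
R = -132
j = 91125/7 (j = (-5 + 50)³/7 = (⅐)*45³ = (⅐)*91125 = 91125/7 ≈ 13018.)
(97 + j) + R = (97 + 91125/7) - 132 = 91804/7 - 132 = 90880/7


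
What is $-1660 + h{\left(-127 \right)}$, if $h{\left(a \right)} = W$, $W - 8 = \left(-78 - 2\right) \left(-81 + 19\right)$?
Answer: $3308$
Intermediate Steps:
$W = 4968$ ($W = 8 + \left(-78 - 2\right) \left(-81 + 19\right) = 8 - -4960 = 8 + 4960 = 4968$)
$h{\left(a \right)} = 4968$
$-1660 + h{\left(-127 \right)} = -1660 + 4968 = 3308$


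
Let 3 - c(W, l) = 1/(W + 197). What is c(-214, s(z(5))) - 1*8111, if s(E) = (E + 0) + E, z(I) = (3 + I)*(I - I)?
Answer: -137835/17 ≈ -8107.9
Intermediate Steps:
z(I) = 0 (z(I) = (3 + I)*0 = 0)
s(E) = 2*E (s(E) = E + E = 2*E)
c(W, l) = 3 - 1/(197 + W) (c(W, l) = 3 - 1/(W + 197) = 3 - 1/(197 + W))
c(-214, s(z(5))) - 1*8111 = (590 + 3*(-214))/(197 - 214) - 1*8111 = (590 - 642)/(-17) - 8111 = -1/17*(-52) - 8111 = 52/17 - 8111 = -137835/17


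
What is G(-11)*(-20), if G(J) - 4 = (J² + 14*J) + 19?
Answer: 200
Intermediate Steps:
G(J) = 23 + J² + 14*J (G(J) = 4 + ((J² + 14*J) + 19) = 4 + (19 + J² + 14*J) = 23 + J² + 14*J)
G(-11)*(-20) = (23 + (-11)² + 14*(-11))*(-20) = (23 + 121 - 154)*(-20) = -10*(-20) = 200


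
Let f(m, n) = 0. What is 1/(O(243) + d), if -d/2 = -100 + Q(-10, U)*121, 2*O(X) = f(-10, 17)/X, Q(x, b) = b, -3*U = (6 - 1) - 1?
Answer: 3/1568 ≈ 0.0019133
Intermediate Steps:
U = -4/3 (U = -((6 - 1) - 1)/3 = -(5 - 1)/3 = -1/3*4 = -4/3 ≈ -1.3333)
O(X) = 0 (O(X) = (0/X)/2 = (1/2)*0 = 0)
d = 1568/3 (d = -2*(-100 - 4/3*121) = -2*(-100 - 484/3) = -2*(-784/3) = 1568/3 ≈ 522.67)
1/(O(243) + d) = 1/(0 + 1568/3) = 1/(1568/3) = 3/1568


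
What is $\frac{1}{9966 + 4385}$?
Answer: $\frac{1}{14351} \approx 6.9682 \cdot 10^{-5}$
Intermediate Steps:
$\frac{1}{9966 + 4385} = \frac{1}{14351}$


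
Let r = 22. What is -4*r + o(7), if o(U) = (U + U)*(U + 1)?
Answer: 24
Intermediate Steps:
o(U) = 2*U*(1 + U) (o(U) = (2*U)*(1 + U) = 2*U*(1 + U))
-4*r + o(7) = -4*22 + 2*7*(1 + 7) = -88 + 2*7*8 = -88 + 112 = 24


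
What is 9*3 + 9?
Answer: 36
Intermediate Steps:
9*3 + 9 = 27 + 9 = 36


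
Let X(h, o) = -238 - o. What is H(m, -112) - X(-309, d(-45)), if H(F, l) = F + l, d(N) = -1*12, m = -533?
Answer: -419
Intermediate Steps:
d(N) = -12
H(m, -112) - X(-309, d(-45)) = (-533 - 112) - (-238 - 1*(-12)) = -645 - (-238 + 12) = -645 - 1*(-226) = -645 + 226 = -419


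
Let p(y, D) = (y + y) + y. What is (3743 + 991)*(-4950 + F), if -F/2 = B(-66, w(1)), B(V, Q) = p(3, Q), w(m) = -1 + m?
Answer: -23518512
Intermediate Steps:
p(y, D) = 3*y (p(y, D) = 2*y + y = 3*y)
B(V, Q) = 9 (B(V, Q) = 3*3 = 9)
F = -18 (F = -2*9 = -18)
(3743 + 991)*(-4950 + F) = (3743 + 991)*(-4950 - 18) = 4734*(-4968) = -23518512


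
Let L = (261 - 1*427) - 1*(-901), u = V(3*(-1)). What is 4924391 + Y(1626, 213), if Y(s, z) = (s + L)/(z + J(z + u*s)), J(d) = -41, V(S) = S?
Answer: 846997613/172 ≈ 4.9244e+6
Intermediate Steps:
u = -3 (u = 3*(-1) = -3)
L = 735 (L = (261 - 427) + 901 = -166 + 901 = 735)
Y(s, z) = (735 + s)/(-41 + z) (Y(s, z) = (s + 735)/(z - 41) = (735 + s)/(-41 + z))
4924391 + Y(1626, 213) = 4924391 + (735 + 1626)/(-41 + 213) = 4924391 + 2361/172 = 846997613/172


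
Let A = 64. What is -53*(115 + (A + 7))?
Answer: -9858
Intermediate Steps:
-53*(115 + (A + 7)) = -53*(115 + (64 + 7)) = -53*(115 + 71) = -53*186 = -9858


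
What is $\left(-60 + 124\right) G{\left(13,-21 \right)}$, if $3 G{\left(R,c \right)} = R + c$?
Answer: $- \frac{512}{3} \approx -170.67$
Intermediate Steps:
$G{\left(R,c \right)} = \frac{R}{3} + \frac{c}{3}$ ($G{\left(R,c \right)} = \frac{R + c}{3} = \frac{R}{3} + \frac{c}{3}$)
$\left(-60 + 124\right) G{\left(13,-21 \right)} = \left(-60 + 124\right) \left(\frac{1}{3} \cdot 13 + \frac{1}{3} \left(-21\right)\right) = 64 \left(\frac{13}{3} - 7\right) = 64 \left(- \frac{8}{3}\right) = - \frac{512}{3}$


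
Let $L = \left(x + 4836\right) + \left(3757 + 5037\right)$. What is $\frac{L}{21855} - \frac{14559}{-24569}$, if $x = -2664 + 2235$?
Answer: $\frac{642522314}{536955495} \approx 1.1966$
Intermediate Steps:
$x = -429$
$L = 13201$ ($L = \left(-429 + 4836\right) + \left(3757 + 5037\right) = 4407 + 8794 = 13201$)
$\frac{L}{21855} - \frac{14559}{-24569} = \frac{13201}{21855} - \frac{14559}{-24569} = 13201 \cdot \frac{1}{21855} - - \frac{14559}{24569} = \frac{13201}{21855} + \frac{14559}{24569} = \frac{642522314}{536955495}$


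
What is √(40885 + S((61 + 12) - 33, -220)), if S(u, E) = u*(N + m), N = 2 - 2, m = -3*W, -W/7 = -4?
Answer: 5*√1501 ≈ 193.71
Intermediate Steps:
W = 28 (W = -7*(-4) = 28)
m = -84 (m = -3*28 = -84)
N = 0
S(u, E) = -84*u (S(u, E) = u*(0 - 84) = u*(-84) = -84*u)
√(40885 + S((61 + 12) - 33, -220)) = √(40885 - 84*((61 + 12) - 33)) = √(40885 - 84*(73 - 33)) = √(40885 - 84*40) = √(40885 - 3360) = √37525 = 5*√1501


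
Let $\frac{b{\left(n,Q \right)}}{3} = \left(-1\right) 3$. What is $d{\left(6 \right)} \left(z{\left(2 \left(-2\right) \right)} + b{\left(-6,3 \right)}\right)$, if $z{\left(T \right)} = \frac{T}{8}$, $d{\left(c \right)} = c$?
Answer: $-57$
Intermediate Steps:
$z{\left(T \right)} = \frac{T}{8}$ ($z{\left(T \right)} = T \frac{1}{8} = \frac{T}{8}$)
$b{\left(n,Q \right)} = -9$ ($b{\left(n,Q \right)} = 3 \left(\left(-1\right) 3\right) = 3 \left(-3\right) = -9$)
$d{\left(6 \right)} \left(z{\left(2 \left(-2\right) \right)} + b{\left(-6,3 \right)}\right) = 6 \left(\frac{2 \left(-2\right)}{8} - 9\right) = 6 \left(\frac{1}{8} \left(-4\right) - 9\right) = 6 \left(- \frac{1}{2} - 9\right) = 6 \left(- \frac{19}{2}\right) = -57$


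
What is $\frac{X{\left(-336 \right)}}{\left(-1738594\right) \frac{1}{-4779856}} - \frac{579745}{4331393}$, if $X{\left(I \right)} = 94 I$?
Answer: $- \frac{29722649694425491}{342296994611} \approx -86833.0$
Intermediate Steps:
$\frac{X{\left(-336 \right)}}{\left(-1738594\right) \frac{1}{-4779856}} - \frac{579745}{4331393} = \frac{94 \left(-336\right)}{\left(-1738594\right) \frac{1}{-4779856}} - \frac{579745}{4331393} = - \frac{31584}{\left(-1738594\right) \left(- \frac{1}{4779856}\right)} - \frac{579745}{4331393} = - \frac{31584}{\frac{869297}{2389928}} - \frac{579745}{4331393} = \left(-31584\right) \frac{2389928}{869297} - \frac{579745}{4331393} = - \frac{75483485952}{869297} - \frac{579745}{4331393} = - \frac{29722649694425491}{342296994611}$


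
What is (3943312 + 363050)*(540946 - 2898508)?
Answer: -10152515409444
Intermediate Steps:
(3943312 + 363050)*(540946 - 2898508) = 4306362*(-2357562) = -10152515409444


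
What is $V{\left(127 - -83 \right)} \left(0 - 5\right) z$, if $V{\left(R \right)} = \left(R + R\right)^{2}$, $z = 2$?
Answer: $-1764000$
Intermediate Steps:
$V{\left(R \right)} = 4 R^{2}$ ($V{\left(R \right)} = \left(2 R\right)^{2} = 4 R^{2}$)
$V{\left(127 - -83 \right)} \left(0 - 5\right) z = 4 \left(127 - -83\right)^{2} \left(0 - 5\right) 2 = 4 \left(127 + 83\right)^{2} \left(\left(-5\right) 2\right) = 4 \cdot 210^{2} \left(-10\right) = 4 \cdot 44100 \left(-10\right) = 176400 \left(-10\right) = -1764000$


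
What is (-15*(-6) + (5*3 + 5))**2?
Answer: 12100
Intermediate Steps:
(-15*(-6) + (5*3 + 5))**2 = (90 + (15 + 5))**2 = (90 + 20)**2 = 110**2 = 12100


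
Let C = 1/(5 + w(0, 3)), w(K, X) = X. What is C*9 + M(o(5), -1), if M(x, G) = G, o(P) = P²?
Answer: ⅛ ≈ 0.12500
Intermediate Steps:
C = ⅛ (C = 1/(5 + 3) = 1/8 = ⅛ ≈ 0.12500)
C*9 + M(o(5), -1) = (⅛)*9 - 1 = 9/8 - 1 = ⅛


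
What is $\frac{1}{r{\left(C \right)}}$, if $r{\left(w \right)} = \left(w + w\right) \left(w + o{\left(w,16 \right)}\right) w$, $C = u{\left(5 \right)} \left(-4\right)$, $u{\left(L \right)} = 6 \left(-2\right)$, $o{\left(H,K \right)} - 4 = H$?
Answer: $\frac{1}{460800} \approx 2.1701 \cdot 10^{-6}$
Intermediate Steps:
$o{\left(H,K \right)} = 4 + H$
$u{\left(L \right)} = -12$
$C = 48$ ($C = \left(-12\right) \left(-4\right) = 48$)
$r{\left(w \right)} = 2 w^{2} \left(4 + 2 w\right)$ ($r{\left(w \right)} = \left(w + w\right) \left(w + \left(4 + w\right)\right) w = 2 w \left(4 + 2 w\right) w = 2 w^{2} \left(4 + 2 w\right)$)
$\frac{1}{r{\left(C \right)}} = \frac{1}{4 \cdot 48^{2} \left(2 + 48\right)} = \frac{1}{4 \cdot 2304 \cdot 50} = \frac{1}{460800}$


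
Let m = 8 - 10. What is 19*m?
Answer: -38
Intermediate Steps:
m = -2
19*m = 19*(-2) = -38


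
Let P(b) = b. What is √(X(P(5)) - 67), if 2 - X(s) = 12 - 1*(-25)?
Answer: I*√102 ≈ 10.1*I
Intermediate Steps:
X(s) = -35 (X(s) = 2 - (12 - 1*(-25)) = 2 - (12 + 25) = 2 - 1*37 = 2 - 37 = -35)
√(X(P(5)) - 67) = √(-35 - 67) = √(-102) = I*√102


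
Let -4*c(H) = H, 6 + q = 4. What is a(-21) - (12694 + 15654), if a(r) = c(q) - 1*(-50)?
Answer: -56595/2 ≈ -28298.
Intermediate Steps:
q = -2 (q = -6 + 4 = -2)
c(H) = -H/4
a(r) = 101/2 (a(r) = -1/4*(-2) - 1*(-50) = 1/2 + 50 = 101/2)
a(-21) - (12694 + 15654) = 101/2 - (12694 + 15654) = 101/2 - 1*28348 = 101/2 - 28348 = -56595/2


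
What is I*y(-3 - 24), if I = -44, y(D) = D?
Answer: 1188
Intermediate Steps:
I*y(-3 - 24) = -44*(-3 - 24) = -44*(-27) = 1188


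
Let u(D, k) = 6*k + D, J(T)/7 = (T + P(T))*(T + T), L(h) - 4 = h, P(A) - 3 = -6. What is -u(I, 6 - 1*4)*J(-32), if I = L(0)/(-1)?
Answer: -125440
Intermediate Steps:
P(A) = -3 (P(A) = 3 - 6 = -3)
L(h) = 4 + h
J(T) = 14*T*(-3 + T) (J(T) = 7*((T - 3)*(T + T)) = 7*((-3 + T)*(2*T)) = 7*(2*T*(-3 + T)) = 14*T*(-3 + T))
I = -4 (I = (4 + 0)/(-1) = 4*(-1) = -4)
u(D, k) = D + 6*k
-u(I, 6 - 1*4)*J(-32) = -(-4 + 6*(6 - 1*4))*14*(-32)*(-3 - 32) = -(-4 + 6*(6 - 4))*14*(-32)*(-35) = -(-4 + 6*2)*15680 = -(-4 + 12)*15680 = -8*15680 = -1*125440 = -125440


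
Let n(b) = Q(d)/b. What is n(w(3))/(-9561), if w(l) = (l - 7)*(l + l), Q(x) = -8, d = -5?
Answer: -1/28683 ≈ -3.4864e-5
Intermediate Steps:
w(l) = 2*l*(-7 + l) (w(l) = (-7 + l)*(2*l) = 2*l*(-7 + l))
n(b) = -8/b
n(w(3))/(-9561) = -8*1/(6*(-7 + 3))/(-9561) = -8/(2*3*(-4))*(-1/9561) = -8/(-24)*(-1/9561) = -8*(-1/24)*(-1/9561) = (1/3)*(-1/9561) = -1/28683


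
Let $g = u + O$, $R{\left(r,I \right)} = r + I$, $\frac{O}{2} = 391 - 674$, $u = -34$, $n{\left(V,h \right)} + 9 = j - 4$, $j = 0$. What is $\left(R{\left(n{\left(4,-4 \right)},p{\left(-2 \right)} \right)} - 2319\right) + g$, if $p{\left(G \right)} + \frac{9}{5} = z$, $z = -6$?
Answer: $- \frac{14699}{5} \approx -2939.8$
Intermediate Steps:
$p{\left(G \right)} = - \frac{39}{5}$ ($p{\left(G \right)} = - \frac{9}{5} - 6 = - \frac{39}{5}$)
$n{\left(V,h \right)} = -13$ ($n{\left(V,h \right)} = -9 + \left(0 - 4\right) = -9 - 4 = -13$)
$O = -566$ ($O = 2 \left(391 - 674\right) = 2 \left(-283\right) = -566$)
$R{\left(r,I \right)} = I + r$
$g = -600$ ($g = -34 - 566 = -600$)
$\left(R{\left(n{\left(4,-4 \right)},p{\left(-2 \right)} \right)} - 2319\right) + g = \left(\left(- \frac{39}{5} - 13\right) - 2319\right) - 600 = \left(- \frac{104}{5} - 2319\right) - 600 = - \frac{11699}{5} - 600 = - \frac{14699}{5}$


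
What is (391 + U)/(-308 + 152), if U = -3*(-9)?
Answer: -209/78 ≈ -2.6795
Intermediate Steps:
U = 27
(391 + U)/(-308 + 152) = (391 + 27)/(-308 + 152) = 418/(-156) = 418*(-1/156) = -209/78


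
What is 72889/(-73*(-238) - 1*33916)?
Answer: -72889/16542 ≈ -4.4063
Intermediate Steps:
72889/(-73*(-238) - 1*33916) = 72889/(17374 - 33916) = 72889/(-16542) = 72889*(-1/16542) = -72889/16542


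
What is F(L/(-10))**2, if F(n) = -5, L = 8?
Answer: 25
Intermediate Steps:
F(L/(-10))**2 = (-5)**2 = 25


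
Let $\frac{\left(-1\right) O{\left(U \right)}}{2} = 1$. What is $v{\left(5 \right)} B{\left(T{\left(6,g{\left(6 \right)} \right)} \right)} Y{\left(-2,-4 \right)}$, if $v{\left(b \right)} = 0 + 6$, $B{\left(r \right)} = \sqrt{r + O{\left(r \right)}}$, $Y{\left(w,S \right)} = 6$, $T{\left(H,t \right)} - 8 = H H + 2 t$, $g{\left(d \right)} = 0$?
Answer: $36 \sqrt{42} \approx 233.31$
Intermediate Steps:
$O{\left(U \right)} = -2$ ($O{\left(U \right)} = \left(-2\right) 1 = -2$)
$T{\left(H,t \right)} = 8 + H^{2} + 2 t$ ($T{\left(H,t \right)} = 8 + \left(H H + 2 t\right) = 8 + \left(H^{2} + 2 t\right) = 8 + H^{2} + 2 t$)
$B{\left(r \right)} = \sqrt{-2 + r}$ ($B{\left(r \right)} = \sqrt{r - 2} = \sqrt{-2 + r}$)
$v{\left(b \right)} = 6$
$v{\left(5 \right)} B{\left(T{\left(6,g{\left(6 \right)} \right)} \right)} Y{\left(-2,-4 \right)} = 6 \sqrt{-2 + \left(8 + 6^{2} + 2 \cdot 0\right)} 6 = 6 \sqrt{-2 + \left(8 + 36 + 0\right)} 6 = 6 \sqrt{-2 + 44} \cdot 6 = 6 \sqrt{42} \cdot 6 = 36 \sqrt{42}$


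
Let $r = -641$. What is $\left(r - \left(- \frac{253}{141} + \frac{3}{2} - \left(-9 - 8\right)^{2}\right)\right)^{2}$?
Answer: $\frac{9836870761}{79524} \approx 1.237 \cdot 10^{5}$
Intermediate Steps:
$\left(r - \left(- \frac{253}{141} + \frac{3}{2} - \left(-9 - 8\right)^{2}\right)\right)^{2} = \left(-641 - \left(- \frac{253}{141} + \frac{3}{2} - \left(-9 - 8\right)^{2}\right)\right)^{2} = \left(-641 - \left(-289 - \frac{253}{141} + \frac{3}{2}\right)\right)^{2} = \left(-641 + \left(289 - \left(- \frac{253}{141} + \frac{3}{2}\right)\right)\right)^{2} = \left(-641 + \left(289 - - \frac{83}{282}\right)\right)^{2} = \left(-641 + \left(289 + \frac{83}{282}\right)\right)^{2} = \left(-641 + \frac{81581}{282}\right)^{2} = \left(- \frac{99181}{282}\right)^{2} = \frac{9836870761}{79524}$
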